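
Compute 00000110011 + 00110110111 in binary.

Add column by column from the right: bit + bit + carry-in; write the sum mod 2, carry 1 when the sum is 2 or 3.
carry:  00001101110
        00000110011
+       00110110111
-------------------
       000111101010
(the carry out of the leftmost column, 0, becomes the leading bit)
Decimal check:
  00000110011 = 32 + 16 + 2 + 1 = 51
  00110110111 = 256 + 128 + 32 + 16 + 4 + 2 + 1 = 439
  51 + 439 = 490, and 000111101010 = 256 + 128 + 64 + 32 + 8 + 2 = 490 ✓



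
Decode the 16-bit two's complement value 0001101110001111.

Binary: 0001101110001111
Sign bit: 0 (non-negative)
Read directly as an unsigned value:
0001101110001111 = 4096 + 2048 + 512 + 256 + 128 + 8 + 4 + 2 + 1 = 7055
Value: 7055



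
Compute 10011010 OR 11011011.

OR: 1 when either bit is 1
  10011010
| 11011011
----------
  11011011
Decimal: 154 | 219 = 219



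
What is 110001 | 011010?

OR: 1 when either bit is 1
  110001
| 011010
--------
  111011
Decimal: 49 | 26 = 59



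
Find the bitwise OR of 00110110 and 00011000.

OR: 1 when either bit is 1
  00110110
| 00011000
----------
  00111110
Decimal: 54 | 24 = 62



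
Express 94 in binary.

Using repeated division by 2:
94 ÷ 2 = 47 remainder 0
47 ÷ 2 = 23 remainder 1
23 ÷ 2 = 11 remainder 1
11 ÷ 2 = 5 remainder 1
5 ÷ 2 = 2 remainder 1
2 ÷ 2 = 1 remainder 0
1 ÷ 2 = 0 remainder 1
Reading remainders bottom to top: 1011110



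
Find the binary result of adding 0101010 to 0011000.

Add column by column from the right: bit + bit + carry-in; write the sum mod 2, carry 1 when the sum is 2 or 3.
carry:  1110000
        0101010
+       0011000
---------------
       01000010
(the carry out of the leftmost column, 0, becomes the leading bit)
Decimal check:
  0101010 = 32 + 8 + 2 = 42
  0011000 = 16 + 8 = 24
  42 + 24 = 66, and 01000010 = 64 + 2 = 66 ✓



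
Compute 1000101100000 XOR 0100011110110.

XOR: 1 when bits differ
  1000101100000
^ 0100011110110
---------------
  1100110010110
Decimal: 4448 ^ 2294 = 6550



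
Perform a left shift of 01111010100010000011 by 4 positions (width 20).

Original: 01111010100010000011 (decimal 501891)
Shift left by 4 positions
Append 4 zeros on the right and drop the 4 high bits that overflow the 20-bit width
Result: 10101000100000110000 (decimal 690224)
Equivalent: 501891 << 4 = 501891 × 2^4 = 8030256, truncated to 20 bits = 690224



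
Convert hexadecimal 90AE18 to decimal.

Expand by place value (powers of 16):
Digit values: A = 10, E = 14
90AE18 = 9 × 16^5 + 0 × 16^4 + 10 × 16^3 + 14 × 16^2 + 1 × 16^1 + 8 × 16^0
= 9 × 1048576 + 0 × 65536 + 10 × 4096 + 14 × 256 + 1 × 16 + 8 × 1
= 9437184 + 0 + 40960 + 3584 + 16 + 8
= 9481752



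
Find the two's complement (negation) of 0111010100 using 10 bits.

Original: 0111010100
Step 1 - Invert all bits: 1000101011
Step 2 - Add 1: 1000101100
Verification: 0111010100 + 1000101100 = 10000000000; discarding the end carry (carry out of the top bit) leaves the 10-bit value 0000000000, as required for x + (-x)



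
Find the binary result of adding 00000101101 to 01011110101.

Add column by column from the right: bit + bit + carry-in; write the sum mod 2, carry 1 when the sum is 2 or 3.
carry:  00111111010
        00000101101
+       01011110101
-------------------
       001100100010
(the carry out of the leftmost column, 0, becomes the leading bit)
Decimal check:
  00000101101 = 32 + 8 + 4 + 1 = 45
  01011110101 = 512 + 128 + 64 + 32 + 16 + 4 + 1 = 757
  45 + 757 = 802, and 001100100010 = 512 + 256 + 32 + 2 = 802 ✓



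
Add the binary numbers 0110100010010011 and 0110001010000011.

Add column by column from the right: bit + bit + carry-in; write the sum mod 2, carry 1 when the sum is 2 or 3.
carry:  1100000100000110
        0110100010010011
+       0110001010000011
------------------------
       01100101100010110
(the carry out of the leftmost column, 0, becomes the leading bit)
Decimal check:
  0110100010010011 = 16384 + 8192 + 2048 + 128 + 16 + 2 + 1 = 26771
  0110001010000011 = 16384 + 8192 + 512 + 128 + 2 + 1 = 25219
  26771 + 25219 = 51990, and 01100101100010110 = 32768 + 16384 + 2048 + 512 + 256 + 16 + 4 + 2 = 51990 ✓



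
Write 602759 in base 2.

Using repeated division by 2:
602759 ÷ 2 = 301379 remainder 1
301379 ÷ 2 = 150689 remainder 1
150689 ÷ 2 = 75344 remainder 1
75344 ÷ 2 = 37672 remainder 0
37672 ÷ 2 = 18836 remainder 0
18836 ÷ 2 = 9418 remainder 0
9418 ÷ 2 = 4709 remainder 0
4709 ÷ 2 = 2354 remainder 1
2354 ÷ 2 = 1177 remainder 0
1177 ÷ 2 = 588 remainder 1
588 ÷ 2 = 294 remainder 0
294 ÷ 2 = 147 remainder 0
147 ÷ 2 = 73 remainder 1
73 ÷ 2 = 36 remainder 1
36 ÷ 2 = 18 remainder 0
18 ÷ 2 = 9 remainder 0
9 ÷ 2 = 4 remainder 1
4 ÷ 2 = 2 remainder 0
2 ÷ 2 = 1 remainder 0
1 ÷ 2 = 0 remainder 1
Reading remainders bottom to top: 10010011001010000111



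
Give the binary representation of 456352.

Using repeated division by 2:
456352 ÷ 2 = 228176 remainder 0
228176 ÷ 2 = 114088 remainder 0
114088 ÷ 2 = 57044 remainder 0
57044 ÷ 2 = 28522 remainder 0
28522 ÷ 2 = 14261 remainder 0
14261 ÷ 2 = 7130 remainder 1
7130 ÷ 2 = 3565 remainder 0
3565 ÷ 2 = 1782 remainder 1
1782 ÷ 2 = 891 remainder 0
891 ÷ 2 = 445 remainder 1
445 ÷ 2 = 222 remainder 1
222 ÷ 2 = 111 remainder 0
111 ÷ 2 = 55 remainder 1
55 ÷ 2 = 27 remainder 1
27 ÷ 2 = 13 remainder 1
13 ÷ 2 = 6 remainder 1
6 ÷ 2 = 3 remainder 0
3 ÷ 2 = 1 remainder 1
1 ÷ 2 = 0 remainder 1
Reading remainders bottom to top: 1101111011010100000



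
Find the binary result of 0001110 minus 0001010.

Method 1 - Direct subtraction (column by column from the right: bit − bit − borrow-in; if negative, add 2 and borrow 1 from the next column):
borrow: 0000000
        0001110
-       0001010
---------------
        0000100

Method 2 - Add two's complement:
Two's complement of 0001010: invert → 1110101, add 1 → 1110110
  0001110
+ 1110110
---------
 10000100  (end carry out of the top bit = 1)
Discarding the end carry: 0000100
Decimal check:
  0001110 = 8 + 4 + 2 = 14
  0001010 = 8 + 2 = 10
  14 - 10 = 4, and 0000100 = 4 ✓



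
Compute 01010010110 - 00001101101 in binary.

Method 1 - Direct subtraction (column by column from the right: bit − bit − borrow-in; if negative, add 2 and borrow 1 from the next column):
borrow: 00011010010
        01010010110
-       00001101101
-------------------
        01000101001

Method 2 - Add two's complement:
Two's complement of 00001101101: invert → 11110010010, add 1 → 11110010011
  01010010110
+ 11110010011
-------------
 101000101001  (end carry out of the top bit = 1)
Discarding the end carry: 01000101001
Decimal check:
  01010010110 = 512 + 128 + 16 + 4 + 2 = 662
  00001101101 = 64 + 32 + 8 + 4 + 1 = 109
  662 - 109 = 553, and 01000101001 = 512 + 32 + 8 + 1 = 553 ✓



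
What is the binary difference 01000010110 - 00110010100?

Method 1 - Direct subtraction (column by column from the right: bit − bit − borrow-in; if negative, add 2 and borrow 1 from the next column):
borrow: 01100000000
        01000010110
-       00110010100
-------------------
        00010000010

Method 2 - Add two's complement:
Two's complement of 00110010100: invert → 11001101011, add 1 → 11001101100
  01000010110
+ 11001101100
-------------
 100010000010  (end carry out of the top bit = 1)
Discarding the end carry: 00010000010
Decimal check:
  01000010110 = 512 + 16 + 4 + 2 = 534
  00110010100 = 256 + 128 + 16 + 4 = 404
  534 - 404 = 130, and 00010000010 = 128 + 2 = 130 ✓



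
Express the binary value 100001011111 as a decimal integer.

Sum of powers of 2 for each 1-bit:
2^0 + 2^1 + 2^2 + 2^3 + 2^4 + 2^6 + 2^11
= 1 + 2 + 4 + 8 + 16 + 64 + 2048
= 2143



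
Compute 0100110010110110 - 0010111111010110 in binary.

Method 1 - Direct subtraction (column by column from the right: bit − bit − borrow-in; if negative, add 2 and borrow 1 from the next column):
borrow: 0111111110000000
        0100110010110110
-       0010111111010110
------------------------
        0001110011100000

Method 2 - Add two's complement:
Two's complement of 0010111111010110: invert → 1101000000101001, add 1 → 1101000000101010
  0100110010110110
+ 1101000000101010
------------------
 10001110011100000  (end carry out of the top bit = 1)
Discarding the end carry: 0001110011100000
Decimal check:
  0100110010110110 = 16384 + 2048 + 1024 + 128 + 32 + 16 + 4 + 2 = 19638
  0010111111010110 = 8192 + 2048 + 1024 + 512 + 256 + 128 + 64 + 16 + 4 + 2 = 12246
  19638 - 12246 = 7392, and 0001110011100000 = 4096 + 2048 + 1024 + 128 + 64 + 32 = 7392 ✓



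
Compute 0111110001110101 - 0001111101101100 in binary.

Method 1 - Direct subtraction (column by column from the right: bit − bit − borrow-in; if negative, add 2 and borrow 1 from the next column):
borrow: 0011111000010000
        0111110001110101
-       0001111101101100
------------------------
        0101110100001001

Method 2 - Add two's complement:
Two's complement of 0001111101101100: invert → 1110000010010011, add 1 → 1110000010010100
  0111110001110101
+ 1110000010010100
------------------
 10101110100001001  (end carry out of the top bit = 1)
Discarding the end carry: 0101110100001001
Decimal check:
  0111110001110101 = 16384 + 8192 + 4096 + 2048 + 1024 + 64 + 32 + 16 + 4 + 1 = 31861
  0001111101101100 = 4096 + 2048 + 1024 + 512 + 256 + 64 + 32 + 8 + 4 = 8044
  31861 - 8044 = 23817, and 0101110100001001 = 16384 + 4096 + 2048 + 1024 + 256 + 8 + 1 = 23817 ✓



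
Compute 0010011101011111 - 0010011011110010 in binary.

Method 1 - Direct subtraction (column by column from the right: bit − bit − borrow-in; if negative, add 2 and borrow 1 from the next column):
borrow: 0000000111000000
        0010011101011111
-       0010011011110010
------------------------
        0000000001101101

Method 2 - Add two's complement:
Two's complement of 0010011011110010: invert → 1101100100001101, add 1 → 1101100100001110
  0010011101011111
+ 1101100100001110
------------------
 10000000001101101  (end carry out of the top bit = 1)
Discarding the end carry: 0000000001101101
Decimal check:
  0010011101011111 = 8192 + 1024 + 512 + 256 + 64 + 16 + 8 + 4 + 2 + 1 = 10079
  0010011011110010 = 8192 + 1024 + 512 + 128 + 64 + 32 + 16 + 2 = 9970
  10079 - 9970 = 109, and 0000000001101101 = 64 + 32 + 8 + 4 + 1 = 109 ✓



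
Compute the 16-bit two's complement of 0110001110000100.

Original: 0110001110000100
Step 1 - Invert all bits: 1001110001111011
Step 2 - Add 1: 1001110001111100
Verification: 0110001110000100 + 1001110001111100 = 10000000000000000; discarding the end carry (carry out of the top bit) leaves the 16-bit value 0000000000000000, as required for x + (-x)



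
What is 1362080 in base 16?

Using repeated division by 16 (digits 10–15 are A–F):
1362080 ÷ 16 = 85130 remainder 0
85130 ÷ 16 = 5320 remainder 10 (A)
5320 ÷ 16 = 332 remainder 8
332 ÷ 16 = 20 remainder 12 (C)
20 ÷ 16 = 1 remainder 4
1 ÷ 16 = 0 remainder 1
Reading remainders bottom to top: 14C8A0



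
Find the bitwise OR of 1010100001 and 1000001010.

OR: 1 when either bit is 1
  1010100001
| 1000001010
------------
  1010101011
Decimal: 673 | 522 = 683



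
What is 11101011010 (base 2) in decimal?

Sum of powers of 2 for each 1-bit:
2^1 + 2^3 + 2^4 + 2^6 + 2^8 + 2^9 + 2^10
= 2 + 8 + 16 + 64 + 256 + 512 + 1024
= 1882



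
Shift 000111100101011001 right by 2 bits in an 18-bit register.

Original: 000111100101011001 (decimal 31065)
Shift right by 2 positions
Drop the 2 low bits; fill with zeros on the left
Result: 000001111001010110 (decimal 7766)
Equivalent: 31065 >> 2 = 31065 ÷ 2^2 = 7766



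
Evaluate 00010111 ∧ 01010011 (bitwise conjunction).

AND: 1 only when both bits are 1
  00010111
& 01010011
----------
  00010011
Decimal: 23 & 83 = 19



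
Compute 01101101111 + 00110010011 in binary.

Add column by column from the right: bit + bit + carry-in; write the sum mod 2, carry 1 when the sum is 2 or 3.
carry:  11111111110
        01101101111
+       00110010011
-------------------
       010100000010
(the carry out of the leftmost column, 0, becomes the leading bit)
Decimal check:
  01101101111 = 512 + 256 + 64 + 32 + 8 + 4 + 2 + 1 = 879
  00110010011 = 256 + 128 + 16 + 2 + 1 = 403
  879 + 403 = 1282, and 010100000010 = 1024 + 256 + 2 = 1282 ✓



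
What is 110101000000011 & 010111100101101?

AND: 1 only when both bits are 1
  110101000000011
& 010111100101101
-----------------
  010101000000001
Decimal: 27139 & 12077 = 10753



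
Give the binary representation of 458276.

Using repeated division by 2:
458276 ÷ 2 = 229138 remainder 0
229138 ÷ 2 = 114569 remainder 0
114569 ÷ 2 = 57284 remainder 1
57284 ÷ 2 = 28642 remainder 0
28642 ÷ 2 = 14321 remainder 0
14321 ÷ 2 = 7160 remainder 1
7160 ÷ 2 = 3580 remainder 0
3580 ÷ 2 = 1790 remainder 0
1790 ÷ 2 = 895 remainder 0
895 ÷ 2 = 447 remainder 1
447 ÷ 2 = 223 remainder 1
223 ÷ 2 = 111 remainder 1
111 ÷ 2 = 55 remainder 1
55 ÷ 2 = 27 remainder 1
27 ÷ 2 = 13 remainder 1
13 ÷ 2 = 6 remainder 1
6 ÷ 2 = 3 remainder 0
3 ÷ 2 = 1 remainder 1
1 ÷ 2 = 0 remainder 1
Reading remainders bottom to top: 1101111111000100100



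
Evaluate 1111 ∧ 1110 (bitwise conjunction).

AND: 1 only when both bits are 1
  1111
& 1110
------
  1110
Decimal: 15 & 14 = 14



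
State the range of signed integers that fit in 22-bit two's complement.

For 22-bit two's complement:
Minimum: -2^21 = -2097152
Maximum: 2^21 - 1 = 2097151



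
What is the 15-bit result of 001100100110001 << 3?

Original: 001100100110001 (decimal 6449)
Shift left by 3 positions
Append 3 zeros on the right and drop the 3 high bits that overflow the 15-bit width
Result: 100100110001000 (decimal 18824)
Equivalent: 6449 << 3 = 6449 × 2^3 = 51592, truncated to 15 bits = 18824



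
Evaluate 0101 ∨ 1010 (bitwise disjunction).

OR: 1 when either bit is 1
  0101
| 1010
------
  1111
Decimal: 5 | 10 = 15



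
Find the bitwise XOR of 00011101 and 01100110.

XOR: 1 when bits differ
  00011101
^ 01100110
----------
  01111011
Decimal: 29 ^ 102 = 123



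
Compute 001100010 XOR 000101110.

XOR: 1 when bits differ
  001100010
^ 000101110
-----------
  001001100
Decimal: 98 ^ 46 = 76



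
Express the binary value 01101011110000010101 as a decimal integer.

Sum of powers of 2 for each 1-bit:
2^0 + 2^2 + 2^4 + 2^10 + 2^11 + 2^12 + 2^13 + 2^15 + 2^17 + 2^18
= 1 + 4 + 16 + 1024 + 2048 + 4096 + 8192 + 32768 + 131072 + 262144
= 441365



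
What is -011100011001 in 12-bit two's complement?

Original: 011100011001
Step 1 - Invert all bits: 100011100110
Step 2 - Add 1: 100011100111
Verification: 011100011001 + 100011100111 = 1000000000000; discarding the end carry (carry out of the top bit) leaves the 12-bit value 000000000000, as required for x + (-x)



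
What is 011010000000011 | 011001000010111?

OR: 1 when either bit is 1
  011010000000011
| 011001000010111
-----------------
  011011000010111
Decimal: 13315 | 12823 = 13847



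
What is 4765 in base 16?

Using repeated division by 16 (digits 10–15 are A–F):
4765 ÷ 16 = 297 remainder 13 (D)
297 ÷ 16 = 18 remainder 9
18 ÷ 16 = 1 remainder 2
1 ÷ 16 = 0 remainder 1
Reading remainders bottom to top: 129D



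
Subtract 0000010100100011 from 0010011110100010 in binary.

Method 1 - Direct subtraction (column by column from the right: bit − bit − borrow-in; if negative, add 2 and borrow 1 from the next column):
borrow: 0000000011111110
        0010011110100010
-       0000010100100011
------------------------
        0010001001111111

Method 2 - Add two's complement:
Two's complement of 0000010100100011: invert → 1111101011011100, add 1 → 1111101011011101
  0010011110100010
+ 1111101011011101
------------------
 10010001001111111  (end carry out of the top bit = 1)
Discarding the end carry: 0010001001111111
Decimal check:
  0010011110100010 = 8192 + 1024 + 512 + 256 + 128 + 32 + 2 = 10146
  0000010100100011 = 1024 + 256 + 32 + 2 + 1 = 1315
  10146 - 1315 = 8831, and 0010001001111111 = 8192 + 512 + 64 + 32 + 16 + 8 + 4 + 2 + 1 = 8831 ✓



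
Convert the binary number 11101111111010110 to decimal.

Sum of powers of 2 for each 1-bit:
2^1 + 2^2 + 2^4 + 2^6 + 2^7 + 2^8 + 2^9 + 2^10 + 2^11 + 2^12 + 2^14 + 2^15 + 2^16
= 2 + 4 + 16 + 64 + 128 + 256 + 512 + 1024 + 2048 + 4096 + 16384 + 32768 + 65536
= 122838



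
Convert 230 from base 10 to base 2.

Using repeated division by 2:
230 ÷ 2 = 115 remainder 0
115 ÷ 2 = 57 remainder 1
57 ÷ 2 = 28 remainder 1
28 ÷ 2 = 14 remainder 0
14 ÷ 2 = 7 remainder 0
7 ÷ 2 = 3 remainder 1
3 ÷ 2 = 1 remainder 1
1 ÷ 2 = 0 remainder 1
Reading remainders bottom to top: 11100110



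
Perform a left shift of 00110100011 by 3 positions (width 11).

Original: 00110100011 (decimal 419)
Shift left by 3 positions
Append 3 zeros on the right and drop the 3 high bits that overflow the 11-bit width
Result: 10100011000 (decimal 1304)
Equivalent: 419 << 3 = 419 × 2^3 = 3352, truncated to 11 bits = 1304



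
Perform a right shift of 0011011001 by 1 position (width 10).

Original: 0011011001 (decimal 217)
Shift right by 1 position
Drop the 1 low bit; fill with zero on the left
Result: 0001101100 (decimal 108)
Equivalent: 217 >> 1 = 217 ÷ 2^1 = 108



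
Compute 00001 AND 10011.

AND: 1 only when both bits are 1
  00001
& 10011
-------
  00001
Decimal: 1 & 19 = 1



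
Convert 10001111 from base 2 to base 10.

Sum of powers of 2 for each 1-bit:
2^0 + 2^1 + 2^2 + 2^3 + 2^7
= 1 + 2 + 4 + 8 + 128
= 143



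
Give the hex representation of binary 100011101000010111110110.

Group into 4-bit nibbles from right:
  1000 = 8
  1110 = E
  1000 = 8
  0101 = 5
  1111 = F
  0110 = 6
Result: 8E85F6



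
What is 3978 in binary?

Using repeated division by 2:
3978 ÷ 2 = 1989 remainder 0
1989 ÷ 2 = 994 remainder 1
994 ÷ 2 = 497 remainder 0
497 ÷ 2 = 248 remainder 1
248 ÷ 2 = 124 remainder 0
124 ÷ 2 = 62 remainder 0
62 ÷ 2 = 31 remainder 0
31 ÷ 2 = 15 remainder 1
15 ÷ 2 = 7 remainder 1
7 ÷ 2 = 3 remainder 1
3 ÷ 2 = 1 remainder 1
1 ÷ 2 = 0 remainder 1
Reading remainders bottom to top: 111110001010



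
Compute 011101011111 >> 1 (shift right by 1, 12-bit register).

Original: 011101011111 (decimal 1887)
Shift right by 1 position
Drop the 1 low bit; fill with zero on the left
Result: 001110101111 (decimal 943)
Equivalent: 1887 >> 1 = 1887 ÷ 2^1 = 943



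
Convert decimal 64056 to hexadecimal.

Using repeated division by 16 (digits 10–15 are A–F):
64056 ÷ 16 = 4003 remainder 8
4003 ÷ 16 = 250 remainder 3
250 ÷ 16 = 15 remainder 10 (A)
15 ÷ 16 = 0 remainder 15 (F)
Reading remainders bottom to top: FA38



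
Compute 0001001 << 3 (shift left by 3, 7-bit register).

Original: 0001001 (decimal 9)
Shift left by 3 positions
Append 3 zeros on the right
Result: 1001000 (decimal 72)
Equivalent: 9 << 3 = 9 × 2^3 = 72



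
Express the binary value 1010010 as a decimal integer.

Sum of powers of 2 for each 1-bit:
2^1 + 2^4 + 2^6
= 2 + 16 + 64
= 82



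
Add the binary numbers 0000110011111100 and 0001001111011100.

Add column by column from the right: bit + bit + carry-in; write the sum mod 2, carry 1 when the sum is 2 or 3.
carry:  0011111111111000
        0000110011111100
+       0001001111011100
------------------------
       00010000011011000
(the carry out of the leftmost column, 0, becomes the leading bit)
Decimal check:
  0000110011111100 = 2048 + 1024 + 128 + 64 + 32 + 16 + 8 + 4 = 3324
  0001001111011100 = 4096 + 512 + 256 + 128 + 64 + 16 + 8 + 4 = 5084
  3324 + 5084 = 8408, and 00010000011011000 = 8192 + 128 + 64 + 16 + 8 = 8408 ✓



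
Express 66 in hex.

Using repeated division by 16 (digits 10–15 are A–F):
66 ÷ 16 = 4 remainder 2
4 ÷ 16 = 0 remainder 4
Reading remainders bottom to top: 42



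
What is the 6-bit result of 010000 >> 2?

Original: 010000 (decimal 16)
Shift right by 2 positions
Drop the 2 low bits; fill with zeros on the left
Result: 000100 (decimal 4)
Equivalent: 16 >> 2 = 16 ÷ 2^2 = 4



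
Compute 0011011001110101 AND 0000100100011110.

AND: 1 only when both bits are 1
  0011011001110101
& 0000100100011110
------------------
  0000000000010100
Decimal: 13941 & 2334 = 20



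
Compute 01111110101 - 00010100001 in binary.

Method 1 - Direct subtraction (column by column from the right: bit − bit − borrow-in; if negative, add 2 and borrow 1 from the next column):
borrow: 00000000000
        01111110101
-       00010100001
-------------------
        01101010100

Method 2 - Add two's complement:
Two's complement of 00010100001: invert → 11101011110, add 1 → 11101011111
  01111110101
+ 11101011111
-------------
 101101010100  (end carry out of the top bit = 1)
Discarding the end carry: 01101010100
Decimal check:
  01111110101 = 512 + 256 + 128 + 64 + 32 + 16 + 4 + 1 = 1013
  00010100001 = 128 + 32 + 1 = 161
  1013 - 161 = 852, and 01101010100 = 512 + 256 + 64 + 16 + 4 = 852 ✓



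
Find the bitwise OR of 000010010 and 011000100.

OR: 1 when either bit is 1
  000010010
| 011000100
-----------
  011010110
Decimal: 18 | 196 = 214



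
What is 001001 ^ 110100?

XOR: 1 when bits differ
  001001
^ 110100
--------
  111101
Decimal: 9 ^ 52 = 61



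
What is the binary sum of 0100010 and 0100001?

Add column by column from the right: bit + bit + carry-in; write the sum mod 2, carry 1 when the sum is 2 or 3.
carry:  1000000
        0100010
+       0100001
---------------
       01000011
(the carry out of the leftmost column, 0, becomes the leading bit)
Decimal check:
  0100010 = 32 + 2 = 34
  0100001 = 32 + 1 = 33
  34 + 33 = 67, and 01000011 = 64 + 2 + 1 = 67 ✓



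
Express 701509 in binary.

Using repeated division by 2:
701509 ÷ 2 = 350754 remainder 1
350754 ÷ 2 = 175377 remainder 0
175377 ÷ 2 = 87688 remainder 1
87688 ÷ 2 = 43844 remainder 0
43844 ÷ 2 = 21922 remainder 0
21922 ÷ 2 = 10961 remainder 0
10961 ÷ 2 = 5480 remainder 1
5480 ÷ 2 = 2740 remainder 0
2740 ÷ 2 = 1370 remainder 0
1370 ÷ 2 = 685 remainder 0
685 ÷ 2 = 342 remainder 1
342 ÷ 2 = 171 remainder 0
171 ÷ 2 = 85 remainder 1
85 ÷ 2 = 42 remainder 1
42 ÷ 2 = 21 remainder 0
21 ÷ 2 = 10 remainder 1
10 ÷ 2 = 5 remainder 0
5 ÷ 2 = 2 remainder 1
2 ÷ 2 = 1 remainder 0
1 ÷ 2 = 0 remainder 1
Reading remainders bottom to top: 10101011010001000101



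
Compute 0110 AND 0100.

AND: 1 only when both bits are 1
  0110
& 0100
------
  0100
Decimal: 6 & 4 = 4



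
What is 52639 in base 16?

Using repeated division by 16 (digits 10–15 are A–F):
52639 ÷ 16 = 3289 remainder 15 (F)
3289 ÷ 16 = 205 remainder 9
205 ÷ 16 = 12 remainder 13 (D)
12 ÷ 16 = 0 remainder 12 (C)
Reading remainders bottom to top: CD9F



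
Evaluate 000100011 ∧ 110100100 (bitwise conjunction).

AND: 1 only when both bits are 1
  000100011
& 110100100
-----------
  000100000
Decimal: 35 & 420 = 32



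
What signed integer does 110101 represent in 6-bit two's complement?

Binary: 110101
Sign bit: 1 (negative)
Invert: 001010
Add 1:  001011
Magnitude: 001011 = 8 + 2 + 1 = 11
Value: -11



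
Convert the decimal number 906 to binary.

Using repeated division by 2:
906 ÷ 2 = 453 remainder 0
453 ÷ 2 = 226 remainder 1
226 ÷ 2 = 113 remainder 0
113 ÷ 2 = 56 remainder 1
56 ÷ 2 = 28 remainder 0
28 ÷ 2 = 14 remainder 0
14 ÷ 2 = 7 remainder 0
7 ÷ 2 = 3 remainder 1
3 ÷ 2 = 1 remainder 1
1 ÷ 2 = 0 remainder 1
Reading remainders bottom to top: 1110001010



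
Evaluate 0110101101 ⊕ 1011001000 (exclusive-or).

XOR: 1 when bits differ
  0110101101
^ 1011001000
------------
  1101100101
Decimal: 429 ^ 712 = 869



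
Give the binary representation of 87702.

Using repeated division by 2:
87702 ÷ 2 = 43851 remainder 0
43851 ÷ 2 = 21925 remainder 1
21925 ÷ 2 = 10962 remainder 1
10962 ÷ 2 = 5481 remainder 0
5481 ÷ 2 = 2740 remainder 1
2740 ÷ 2 = 1370 remainder 0
1370 ÷ 2 = 685 remainder 0
685 ÷ 2 = 342 remainder 1
342 ÷ 2 = 171 remainder 0
171 ÷ 2 = 85 remainder 1
85 ÷ 2 = 42 remainder 1
42 ÷ 2 = 21 remainder 0
21 ÷ 2 = 10 remainder 1
10 ÷ 2 = 5 remainder 0
5 ÷ 2 = 2 remainder 1
2 ÷ 2 = 1 remainder 0
1 ÷ 2 = 0 remainder 1
Reading remainders bottom to top: 10101011010010110



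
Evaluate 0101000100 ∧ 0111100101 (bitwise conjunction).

AND: 1 only when both bits are 1
  0101000100
& 0111100101
------------
  0101000100
Decimal: 324 & 485 = 324



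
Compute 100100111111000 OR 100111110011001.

OR: 1 when either bit is 1
  100100111111000
| 100111110011001
-----------------
  100111111111001
Decimal: 18936 | 20377 = 20473



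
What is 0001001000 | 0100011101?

OR: 1 when either bit is 1
  0001001000
| 0100011101
------------
  0101011101
Decimal: 72 | 285 = 349



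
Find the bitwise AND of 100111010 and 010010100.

AND: 1 only when both bits are 1
  100111010
& 010010100
-----------
  000010000
Decimal: 314 & 148 = 16



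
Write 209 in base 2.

Using repeated division by 2:
209 ÷ 2 = 104 remainder 1
104 ÷ 2 = 52 remainder 0
52 ÷ 2 = 26 remainder 0
26 ÷ 2 = 13 remainder 0
13 ÷ 2 = 6 remainder 1
6 ÷ 2 = 3 remainder 0
3 ÷ 2 = 1 remainder 1
1 ÷ 2 = 0 remainder 1
Reading remainders bottom to top: 11010001



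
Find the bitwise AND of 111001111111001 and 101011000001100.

AND: 1 only when both bits are 1
  111001111111001
& 101011000001100
-----------------
  101001000001000
Decimal: 29689 & 22028 = 21000



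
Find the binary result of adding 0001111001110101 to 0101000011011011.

Add column by column from the right: bit + bit + carry-in; write the sum mod 2, carry 1 when the sum is 2 or 3.
carry:  0010000111111110
        0001111001110101
+       0101000011011011
------------------------
       00110111101010000
(the carry out of the leftmost column, 0, becomes the leading bit)
Decimal check:
  0001111001110101 = 4096 + 2048 + 1024 + 512 + 64 + 32 + 16 + 4 + 1 = 7797
  0101000011011011 = 16384 + 4096 + 128 + 64 + 16 + 8 + 2 + 1 = 20699
  7797 + 20699 = 28496, and 00110111101010000 = 16384 + 8192 + 2048 + 1024 + 512 + 256 + 64 + 16 = 28496 ✓



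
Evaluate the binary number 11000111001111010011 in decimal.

Sum of powers of 2 for each 1-bit:
2^0 + 2^1 + 2^4 + 2^6 + 2^7 + 2^8 + 2^9 + 2^12 + 2^13 + 2^14 + 2^18 + 2^19
= 1 + 2 + 16 + 64 + 128 + 256 + 512 + 4096 + 8192 + 16384 + 262144 + 524288
= 816083



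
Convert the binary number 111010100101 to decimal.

Sum of powers of 2 for each 1-bit:
2^0 + 2^2 + 2^5 + 2^7 + 2^9 + 2^10 + 2^11
= 1 + 4 + 32 + 128 + 512 + 1024 + 2048
= 3749



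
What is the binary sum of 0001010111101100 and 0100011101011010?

Add column by column from the right: bit + bit + carry-in; write the sum mod 2, carry 1 when the sum is 2 or 3.
carry:  0000111111110000
        0001010111101100
+       0100011101011010
------------------------
       00101110101000110
(the carry out of the leftmost column, 0, becomes the leading bit)
Decimal check:
  0001010111101100 = 4096 + 1024 + 256 + 128 + 64 + 32 + 8 + 4 = 5612
  0100011101011010 = 16384 + 1024 + 512 + 256 + 64 + 16 + 8 + 2 = 18266
  5612 + 18266 = 23878, and 00101110101000110 = 16384 + 4096 + 2048 + 1024 + 256 + 64 + 4 + 2 = 23878 ✓



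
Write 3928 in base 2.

Using repeated division by 2:
3928 ÷ 2 = 1964 remainder 0
1964 ÷ 2 = 982 remainder 0
982 ÷ 2 = 491 remainder 0
491 ÷ 2 = 245 remainder 1
245 ÷ 2 = 122 remainder 1
122 ÷ 2 = 61 remainder 0
61 ÷ 2 = 30 remainder 1
30 ÷ 2 = 15 remainder 0
15 ÷ 2 = 7 remainder 1
7 ÷ 2 = 3 remainder 1
3 ÷ 2 = 1 remainder 1
1 ÷ 2 = 0 remainder 1
Reading remainders bottom to top: 111101011000



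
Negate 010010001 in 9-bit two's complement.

Original: 010010001
Step 1 - Invert all bits: 101101110
Step 2 - Add 1: 101101111
Verification: 010010001 + 101101111 = 1000000000; discarding the end carry (carry out of the top bit) leaves the 9-bit value 000000000, as required for x + (-x)



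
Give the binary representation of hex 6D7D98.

Convert each hex digit to 4 bits:
  6 = 0110
  D = 1101
  7 = 0111
  D = 1101
  9 = 1001
  8 = 1000
Concatenate: 011011010111110110011000



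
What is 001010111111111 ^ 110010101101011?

XOR: 1 when bits differ
  001010111111111
^ 110010101101011
-----------------
  111000010010100
Decimal: 5631 ^ 25963 = 28820



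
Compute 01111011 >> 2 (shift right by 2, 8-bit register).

Original: 01111011 (decimal 123)
Shift right by 2 positions
Drop the 2 low bits; fill with zeros on the left
Result: 00011110 (decimal 30)
Equivalent: 123 >> 2 = 123 ÷ 2^2 = 30



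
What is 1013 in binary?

Using repeated division by 2:
1013 ÷ 2 = 506 remainder 1
506 ÷ 2 = 253 remainder 0
253 ÷ 2 = 126 remainder 1
126 ÷ 2 = 63 remainder 0
63 ÷ 2 = 31 remainder 1
31 ÷ 2 = 15 remainder 1
15 ÷ 2 = 7 remainder 1
7 ÷ 2 = 3 remainder 1
3 ÷ 2 = 1 remainder 1
1 ÷ 2 = 0 remainder 1
Reading remainders bottom to top: 1111110101



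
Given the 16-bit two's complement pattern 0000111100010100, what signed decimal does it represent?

Binary: 0000111100010100
Sign bit: 0 (non-negative)
Read directly as an unsigned value:
0000111100010100 = 2048 + 1024 + 512 + 256 + 16 + 4 = 3860
Value: 3860



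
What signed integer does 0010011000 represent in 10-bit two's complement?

Binary: 0010011000
Sign bit: 0 (non-negative)
Read directly as an unsigned value:
0010011000 = 128 + 16 + 8 = 152
Value: 152



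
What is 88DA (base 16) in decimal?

Expand by place value (powers of 16):
Digit values: D = 13, A = 10
88DA = 8 × 16^3 + 8 × 16^2 + 13 × 16^1 + 10 × 16^0
= 8 × 4096 + 8 × 256 + 13 × 16 + 10 × 1
= 32768 + 2048 + 208 + 10
= 35034



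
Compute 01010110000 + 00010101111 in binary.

Add column by column from the right: bit + bit + carry-in; write the sum mod 2, carry 1 when the sum is 2 or 3.
carry:  00101000000
        01010110000
+       00010101111
-------------------
       001101011111
(the carry out of the leftmost column, 0, becomes the leading bit)
Decimal check:
  01010110000 = 512 + 128 + 32 + 16 = 688
  00010101111 = 128 + 32 + 8 + 4 + 2 + 1 = 175
  688 + 175 = 863, and 001101011111 = 512 + 256 + 64 + 16 + 8 + 4 + 2 + 1 = 863 ✓



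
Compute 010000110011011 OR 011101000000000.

OR: 1 when either bit is 1
  010000110011011
| 011101000000000
-----------------
  011101110011011
Decimal: 8603 | 14848 = 15259



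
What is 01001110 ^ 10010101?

XOR: 1 when bits differ
  01001110
^ 10010101
----------
  11011011
Decimal: 78 ^ 149 = 219



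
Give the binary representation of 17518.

Using repeated division by 2:
17518 ÷ 2 = 8759 remainder 0
8759 ÷ 2 = 4379 remainder 1
4379 ÷ 2 = 2189 remainder 1
2189 ÷ 2 = 1094 remainder 1
1094 ÷ 2 = 547 remainder 0
547 ÷ 2 = 273 remainder 1
273 ÷ 2 = 136 remainder 1
136 ÷ 2 = 68 remainder 0
68 ÷ 2 = 34 remainder 0
34 ÷ 2 = 17 remainder 0
17 ÷ 2 = 8 remainder 1
8 ÷ 2 = 4 remainder 0
4 ÷ 2 = 2 remainder 0
2 ÷ 2 = 1 remainder 0
1 ÷ 2 = 0 remainder 1
Reading remainders bottom to top: 100010001101110



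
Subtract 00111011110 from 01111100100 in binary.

Method 1 - Direct subtraction (column by column from the right: bit − bit − borrow-in; if negative, add 2 and borrow 1 from the next column):
borrow: 00000111100
        01111100100
-       00111011110
-------------------
        01000000110

Method 2 - Add two's complement:
Two's complement of 00111011110: invert → 11000100001, add 1 → 11000100010
  01111100100
+ 11000100010
-------------
 101000000110  (end carry out of the top bit = 1)
Discarding the end carry: 01000000110
Decimal check:
  01111100100 = 512 + 256 + 128 + 64 + 32 + 4 = 996
  00111011110 = 256 + 128 + 64 + 16 + 8 + 4 + 2 = 478
  996 - 478 = 518, and 01000000110 = 512 + 4 + 2 = 518 ✓



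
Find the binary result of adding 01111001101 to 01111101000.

Add column by column from the right: bit + bit + carry-in; write the sum mod 2, carry 1 when the sum is 2 or 3.
carry:  11110010000
        01111001101
+       01111101000
-------------------
       011110110101
(the carry out of the leftmost column, 0, becomes the leading bit)
Decimal check:
  01111001101 = 512 + 256 + 128 + 64 + 8 + 4 + 1 = 973
  01111101000 = 512 + 256 + 128 + 64 + 32 + 8 = 1000
  973 + 1000 = 1973, and 011110110101 = 1024 + 512 + 256 + 128 + 32 + 16 + 4 + 1 = 1973 ✓



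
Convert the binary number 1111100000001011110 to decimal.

Sum of powers of 2 for each 1-bit:
2^1 + 2^2 + 2^3 + 2^4 + 2^6 + 2^14 + 2^15 + 2^16 + 2^17 + 2^18
= 2 + 4 + 8 + 16 + 64 + 16384 + 32768 + 65536 + 131072 + 262144
= 507998



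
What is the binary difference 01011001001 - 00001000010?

Method 1 - Direct subtraction (column by column from the right: bit − bit − borrow-in; if negative, add 2 and borrow 1 from the next column):
borrow: 00000001100
        01011001001
-       00001000010
-------------------
        01010000111

Method 2 - Add two's complement:
Two's complement of 00001000010: invert → 11110111101, add 1 → 11110111110
  01011001001
+ 11110111110
-------------
 101010000111  (end carry out of the top bit = 1)
Discarding the end carry: 01010000111
Decimal check:
  01011001001 = 512 + 128 + 64 + 8 + 1 = 713
  00001000010 = 64 + 2 = 66
  713 - 66 = 647, and 01010000111 = 512 + 128 + 4 + 2 + 1 = 647 ✓



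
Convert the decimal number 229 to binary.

Using repeated division by 2:
229 ÷ 2 = 114 remainder 1
114 ÷ 2 = 57 remainder 0
57 ÷ 2 = 28 remainder 1
28 ÷ 2 = 14 remainder 0
14 ÷ 2 = 7 remainder 0
7 ÷ 2 = 3 remainder 1
3 ÷ 2 = 1 remainder 1
1 ÷ 2 = 0 remainder 1
Reading remainders bottom to top: 11100101



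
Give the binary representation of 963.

Using repeated division by 2:
963 ÷ 2 = 481 remainder 1
481 ÷ 2 = 240 remainder 1
240 ÷ 2 = 120 remainder 0
120 ÷ 2 = 60 remainder 0
60 ÷ 2 = 30 remainder 0
30 ÷ 2 = 15 remainder 0
15 ÷ 2 = 7 remainder 1
7 ÷ 2 = 3 remainder 1
3 ÷ 2 = 1 remainder 1
1 ÷ 2 = 0 remainder 1
Reading remainders bottom to top: 1111000011



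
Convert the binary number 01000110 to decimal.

Sum of powers of 2 for each 1-bit:
2^1 + 2^2 + 2^6
= 2 + 4 + 64
= 70



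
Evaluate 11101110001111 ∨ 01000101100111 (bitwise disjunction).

OR: 1 when either bit is 1
  11101110001111
| 01000101100111
----------------
  11101111101111
Decimal: 15247 | 4455 = 15343



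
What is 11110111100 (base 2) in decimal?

Sum of powers of 2 for each 1-bit:
2^2 + 2^3 + 2^4 + 2^5 + 2^7 + 2^8 + 2^9 + 2^10
= 4 + 8 + 16 + 32 + 128 + 256 + 512 + 1024
= 1980



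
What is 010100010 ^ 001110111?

XOR: 1 when bits differ
  010100010
^ 001110111
-----------
  011010101
Decimal: 162 ^ 119 = 213



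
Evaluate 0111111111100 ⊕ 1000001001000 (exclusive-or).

XOR: 1 when bits differ
  0111111111100
^ 1000001001000
---------------
  1111110110100
Decimal: 4092 ^ 4168 = 8116



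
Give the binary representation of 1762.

Using repeated division by 2:
1762 ÷ 2 = 881 remainder 0
881 ÷ 2 = 440 remainder 1
440 ÷ 2 = 220 remainder 0
220 ÷ 2 = 110 remainder 0
110 ÷ 2 = 55 remainder 0
55 ÷ 2 = 27 remainder 1
27 ÷ 2 = 13 remainder 1
13 ÷ 2 = 6 remainder 1
6 ÷ 2 = 3 remainder 0
3 ÷ 2 = 1 remainder 1
1 ÷ 2 = 0 remainder 1
Reading remainders bottom to top: 11011100010



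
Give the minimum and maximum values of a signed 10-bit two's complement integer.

For 10-bit two's complement:
Minimum: -2^9 = -512
Maximum: 2^9 - 1 = 511



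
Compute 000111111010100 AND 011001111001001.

AND: 1 only when both bits are 1
  000111111010100
& 011001111001001
-----------------
  000001111000000
Decimal: 4052 & 13257 = 960



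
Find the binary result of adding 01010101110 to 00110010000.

Add column by column from the right: bit + bit + carry-in; write the sum mod 2, carry 1 when the sum is 2 or 3.
carry:  11100000000
        01010101110
+       00110010000
-------------------
       010000111110
(the carry out of the leftmost column, 0, becomes the leading bit)
Decimal check:
  01010101110 = 512 + 128 + 32 + 8 + 4 + 2 = 686
  00110010000 = 256 + 128 + 16 = 400
  686 + 400 = 1086, and 010000111110 = 1024 + 32 + 16 + 8 + 4 + 2 = 1086 ✓



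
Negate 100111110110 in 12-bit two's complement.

Original (sign bit 1, negative): 100111110110
Step 1 - Invert all bits: 011000001001
Step 2 - Add 1: 011000001010
Verification: 100111110110 + 011000001010 = 1000000000000; discarding the end carry (carry out of the top bit) leaves the 12-bit value 000000000000, as required for x + (-x)



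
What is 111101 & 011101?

AND: 1 only when both bits are 1
  111101
& 011101
--------
  011101
Decimal: 61 & 29 = 29



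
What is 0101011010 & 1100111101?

AND: 1 only when both bits are 1
  0101011010
& 1100111101
------------
  0100011000
Decimal: 346 & 829 = 280



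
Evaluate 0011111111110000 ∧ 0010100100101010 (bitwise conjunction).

AND: 1 only when both bits are 1
  0011111111110000
& 0010100100101010
------------------
  0010100100100000
Decimal: 16368 & 10538 = 10528



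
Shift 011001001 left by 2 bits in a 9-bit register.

Original: 011001001 (decimal 201)
Shift left by 2 positions
Append 2 zeros on the right and drop the 2 high bits that overflow the 9-bit width
Result: 100100100 (decimal 292)
Equivalent: 201 << 2 = 201 × 2^2 = 804, truncated to 9 bits = 292



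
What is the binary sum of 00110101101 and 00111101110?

Add column by column from the right: bit + bit + carry-in; write the sum mod 2, carry 1 when the sum is 2 or 3.
carry:  01111011000
        00110101101
+       00111101110
-------------------
       001110011011
(the carry out of the leftmost column, 0, becomes the leading bit)
Decimal check:
  00110101101 = 256 + 128 + 32 + 8 + 4 + 1 = 429
  00111101110 = 256 + 128 + 64 + 32 + 8 + 4 + 2 = 494
  429 + 494 = 923, and 001110011011 = 512 + 256 + 128 + 16 + 8 + 2 + 1 = 923 ✓



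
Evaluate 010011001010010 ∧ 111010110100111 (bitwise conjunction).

AND: 1 only when both bits are 1
  010011001010010
& 111010110100111
-----------------
  010010000000010
Decimal: 9810 & 30119 = 9218



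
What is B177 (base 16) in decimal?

Expand by place value (powers of 16):
Digit values: B = 11
B177 = 11 × 16^3 + 1 × 16^2 + 7 × 16^1 + 7 × 16^0
= 11 × 4096 + 1 × 256 + 7 × 16 + 7 × 1
= 45056 + 256 + 112 + 7
= 45431



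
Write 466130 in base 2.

Using repeated division by 2:
466130 ÷ 2 = 233065 remainder 0
233065 ÷ 2 = 116532 remainder 1
116532 ÷ 2 = 58266 remainder 0
58266 ÷ 2 = 29133 remainder 0
29133 ÷ 2 = 14566 remainder 1
14566 ÷ 2 = 7283 remainder 0
7283 ÷ 2 = 3641 remainder 1
3641 ÷ 2 = 1820 remainder 1
1820 ÷ 2 = 910 remainder 0
910 ÷ 2 = 455 remainder 0
455 ÷ 2 = 227 remainder 1
227 ÷ 2 = 113 remainder 1
113 ÷ 2 = 56 remainder 1
56 ÷ 2 = 28 remainder 0
28 ÷ 2 = 14 remainder 0
14 ÷ 2 = 7 remainder 0
7 ÷ 2 = 3 remainder 1
3 ÷ 2 = 1 remainder 1
1 ÷ 2 = 0 remainder 1
Reading remainders bottom to top: 1110001110011010010



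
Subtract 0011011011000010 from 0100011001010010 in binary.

Method 1 - Direct subtraction (column by column from the right: bit − bit − borrow-in; if negative, add 2 and borrow 1 from the next column):
borrow: 0111111100000000
        0100011001010010
-       0011011011000010
------------------------
        0000111110010000

Method 2 - Add two's complement:
Two's complement of 0011011011000010: invert → 1100100100111101, add 1 → 1100100100111110
  0100011001010010
+ 1100100100111110
------------------
 10000111110010000  (end carry out of the top bit = 1)
Discarding the end carry: 0000111110010000
Decimal check:
  0100011001010010 = 16384 + 1024 + 512 + 64 + 16 + 2 = 18002
  0011011011000010 = 8192 + 4096 + 1024 + 512 + 128 + 64 + 2 = 14018
  18002 - 14018 = 3984, and 0000111110010000 = 2048 + 1024 + 512 + 256 + 128 + 16 = 3984 ✓



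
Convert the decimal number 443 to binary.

Using repeated division by 2:
443 ÷ 2 = 221 remainder 1
221 ÷ 2 = 110 remainder 1
110 ÷ 2 = 55 remainder 0
55 ÷ 2 = 27 remainder 1
27 ÷ 2 = 13 remainder 1
13 ÷ 2 = 6 remainder 1
6 ÷ 2 = 3 remainder 0
3 ÷ 2 = 1 remainder 1
1 ÷ 2 = 0 remainder 1
Reading remainders bottom to top: 110111011

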